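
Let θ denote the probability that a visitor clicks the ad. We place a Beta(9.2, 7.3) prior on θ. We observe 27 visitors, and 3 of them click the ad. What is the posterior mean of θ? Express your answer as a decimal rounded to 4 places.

Posterior mean ≈ 0.2805

The binomial likelihood is conjugate to the Beta prior: with 3 successes and 24 failures, the posterior is Beta(9.2+3, 7.3+24) = Beta(12.2, 31.3).
Posterior mean = α/(α+β) = 12.2/43.5 = 0.2805.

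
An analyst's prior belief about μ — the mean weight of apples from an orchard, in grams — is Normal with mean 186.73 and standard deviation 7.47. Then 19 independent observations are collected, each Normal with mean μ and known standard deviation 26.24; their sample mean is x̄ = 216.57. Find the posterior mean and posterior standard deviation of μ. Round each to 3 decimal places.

With known σ, the Normal prior is conjugate. Weight on the data is w = (n/σ²)/(n/σ² + 1/τ₀²) = 0.0275947/(0.0275947+0.0179209) = 0.60627.
Posterior mean = w·x̄ + (1−w)·μ₀ = 0.60627·216.57 + 0.39373·186.73 = 204.821. Posterior variance = 1/(0.0275947+0.0179209) = 21.9705, so SD = 4.687.

Posterior mean ≈ 204.821; posterior SD ≈ 4.687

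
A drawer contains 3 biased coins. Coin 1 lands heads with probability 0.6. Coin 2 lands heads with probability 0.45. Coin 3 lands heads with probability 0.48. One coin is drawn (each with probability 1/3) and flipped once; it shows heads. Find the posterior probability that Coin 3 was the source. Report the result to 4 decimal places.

Tabulate prior·likelihood by source: [1] prior 0.333333, lik 0.6, product 0.2000; [2] prior 0.333333, lik 0.45, product 0.1500; [3] prior 0.333333, lik 0.48, product 0.1600.
Normalizing constant = 0.51000; the posterior for Coin 3 is its product over the sum, 0.1600/0.51000 = 0.3137.

Posterior probability ≈ 0.3137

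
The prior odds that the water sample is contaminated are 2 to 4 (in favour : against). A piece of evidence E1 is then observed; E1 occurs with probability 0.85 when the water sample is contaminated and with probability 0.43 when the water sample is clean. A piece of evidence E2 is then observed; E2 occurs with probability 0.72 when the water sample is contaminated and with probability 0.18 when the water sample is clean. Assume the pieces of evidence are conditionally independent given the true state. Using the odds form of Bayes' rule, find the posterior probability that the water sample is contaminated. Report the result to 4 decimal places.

Posterior probability ≈ 0.7981

Prior odds = 2/4 = 0.50000. In log-odds, ln(0.50000) = -0.69315.
Add log likelihood ratios: ln(1.9767) + ln(4.0000) = 2.0677.
Posterior log-odds = 1.3746, so posterior odds = exp(1.3746) = 3.9535. Converting, P(H|E) = 3.9535/4.9535 = 0.7981.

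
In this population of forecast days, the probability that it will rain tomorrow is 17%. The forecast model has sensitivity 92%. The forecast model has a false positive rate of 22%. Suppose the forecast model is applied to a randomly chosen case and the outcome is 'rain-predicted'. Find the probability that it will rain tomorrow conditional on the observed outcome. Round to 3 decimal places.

P(H | E) ≈ 0.461

Let H be the event that it will rain tomorrow. P(H) = 0.17, so P(¬H) = 0.83. With E the 'rain-predicted' result, P(E|H) = 0.92 and P(E|¬H) = 0.22.
P(E) = 0.92·0.17 + 0.22·0.83 = 0.15640 + 0.18260 = 0.33900.
By Bayes' theorem, P(H|E) = 0.15640 / 0.33900 = 0.461.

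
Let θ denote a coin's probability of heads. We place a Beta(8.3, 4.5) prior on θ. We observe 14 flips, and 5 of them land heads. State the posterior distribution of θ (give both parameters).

Observing 5 successes and 9 failures updates Beta(8.3, 4.5) by adding the success and failure counts to the two shape parameters: α = 8.3+5 = 13.3, β = 4.5+9 = 13.5.

Posterior: Beta(13.3, 13.5)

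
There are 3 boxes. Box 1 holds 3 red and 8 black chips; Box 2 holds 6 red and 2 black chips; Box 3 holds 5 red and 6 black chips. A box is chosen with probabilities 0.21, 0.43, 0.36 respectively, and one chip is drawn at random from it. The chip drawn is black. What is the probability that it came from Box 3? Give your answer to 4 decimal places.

Tabulate prior·likelihood by source: [1] prior 0.21, lik 0.7273, product 0.1527; [2] prior 0.43, lik 0.25, product 0.1075; [3] prior 0.36, lik 0.5455, product 0.1964.
Normalizing constant = 0.45659; the posterior for Box 3 is its product over the sum, 0.1964/0.45659 = 0.4301.

Posterior probability ≈ 0.4301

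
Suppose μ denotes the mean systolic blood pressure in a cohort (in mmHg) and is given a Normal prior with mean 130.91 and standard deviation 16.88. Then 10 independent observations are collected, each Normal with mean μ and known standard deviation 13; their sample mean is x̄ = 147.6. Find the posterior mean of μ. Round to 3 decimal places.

Prior precision 1/τ₀² = 1/16.88² = 0.00350958; data precision n/σ² = 10/13² = 0.0591716.
Posterior precision = 0.00350958 + 0.0591716 = 0.0626812.
Posterior mean = (0.00350958·130.91 + 0.0591716·147.6) / 0.0626812 = 146.666.

Posterior mean ≈ 146.666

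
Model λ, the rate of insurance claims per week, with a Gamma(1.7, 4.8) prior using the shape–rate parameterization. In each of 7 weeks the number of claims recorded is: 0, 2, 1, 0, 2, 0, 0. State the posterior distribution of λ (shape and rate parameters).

Posterior: Gamma(shape=6.7, rate=11.8)

The Poisson likelihood adds the total count to the shape and the number of exposure periods to the rate. Here ∑xᵢ = 5 and n = 7, so shape 1.7→6.7 and rate 4.8→11.8.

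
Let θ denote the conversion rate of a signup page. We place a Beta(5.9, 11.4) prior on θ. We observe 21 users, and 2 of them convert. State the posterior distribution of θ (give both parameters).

Observing 2 successes and 19 failures updates Beta(5.9, 11.4) by adding the success and failure counts to the two shape parameters: α = 5.9+2 = 7.9, β = 11.4+19 = 30.4.

Posterior: Beta(7.9, 30.4)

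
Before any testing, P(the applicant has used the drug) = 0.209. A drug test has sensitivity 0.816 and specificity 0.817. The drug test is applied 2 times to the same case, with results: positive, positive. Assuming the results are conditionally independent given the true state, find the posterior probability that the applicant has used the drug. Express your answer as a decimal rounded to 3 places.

Posterior P(H) ≈ 0.840

With H the event that the applicant has used the drug, the joint likelihood of the observed sequence is P(data|H) = 0.816·0.816 = 0.66586 and P(data|¬H) = 0.183·0.183 = 0.033489.
Bayes: P(H|data) = 0.209·0.66586 / (0.209·0.66586 + 0.791·0.033489) = 0.13916/0.16565 = 0.8401.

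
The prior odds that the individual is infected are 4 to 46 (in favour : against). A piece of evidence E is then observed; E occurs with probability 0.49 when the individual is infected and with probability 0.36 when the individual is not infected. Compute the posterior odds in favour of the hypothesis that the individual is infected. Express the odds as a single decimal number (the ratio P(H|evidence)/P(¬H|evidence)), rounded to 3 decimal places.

Posterior odds ≈ 0.118

Prior odds = 4/46 = 0.086957. In log-odds, ln(0.086957) = -2.4423.
Add log likelihood ratio: ln(1.3611) = 0.30830.
Posterior log-odds = -2.1340, so posterior odds = exp(-2.1340) = 0.11836.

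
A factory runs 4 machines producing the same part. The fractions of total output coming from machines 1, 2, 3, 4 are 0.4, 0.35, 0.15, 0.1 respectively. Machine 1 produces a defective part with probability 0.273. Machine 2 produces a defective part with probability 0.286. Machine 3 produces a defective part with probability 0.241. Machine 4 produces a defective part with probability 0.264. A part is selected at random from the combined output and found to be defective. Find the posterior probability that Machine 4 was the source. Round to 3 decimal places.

P(defective|M1) = 0.273; P(defective|M2) = 0.286; P(defective|M3) = 0.241; P(defective|M4) = 0.264.
Prior × likelihood for each source: 0.4·0.273=0.1092, 0.35·0.286=0.1001, 0.15·0.241=0.03615, 0.1·0.264=0.02640. Summing gives P(defective) = 0.27185.
P(Machine 4 | defective) = 0.02640 / 0.27185 = 0.097.

Posterior probability ≈ 0.097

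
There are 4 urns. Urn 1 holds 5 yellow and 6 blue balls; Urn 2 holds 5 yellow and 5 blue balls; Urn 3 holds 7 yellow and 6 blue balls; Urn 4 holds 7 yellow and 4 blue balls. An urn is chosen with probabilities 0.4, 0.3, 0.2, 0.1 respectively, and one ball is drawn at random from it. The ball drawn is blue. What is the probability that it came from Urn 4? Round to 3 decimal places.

Tabulate prior·likelihood by source: [1] prior 0.4, lik 0.5455, product 0.2182; [2] prior 0.3, lik 0.5, product 0.1500; [3] prior 0.2, lik 0.4615, product 0.09231; [4] prior 0.1, lik 0.3636, product 0.03636.
Normalizing constant = 0.49685; the posterior for Urn 4 is its product over the sum, 0.03636/0.49685 = 0.073.

Posterior probability ≈ 0.073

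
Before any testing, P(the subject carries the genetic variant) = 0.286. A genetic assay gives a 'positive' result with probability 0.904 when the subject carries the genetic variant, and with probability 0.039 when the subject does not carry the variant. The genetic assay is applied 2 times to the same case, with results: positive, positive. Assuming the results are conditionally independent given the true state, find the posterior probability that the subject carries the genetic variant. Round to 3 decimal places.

With H the event that the subject carries the genetic variant, the joint likelihood of the observed sequence is P(data|H) = 0.904·0.904 = 0.81722 and P(data|¬H) = 0.039·0.039 = 0.0015210.
Bayes: P(H|data) = 0.286·0.81722 / (0.286·0.81722 + 0.714·0.0015210) = 0.23372/0.23481 = 0.9954.

Posterior P(H) ≈ 0.995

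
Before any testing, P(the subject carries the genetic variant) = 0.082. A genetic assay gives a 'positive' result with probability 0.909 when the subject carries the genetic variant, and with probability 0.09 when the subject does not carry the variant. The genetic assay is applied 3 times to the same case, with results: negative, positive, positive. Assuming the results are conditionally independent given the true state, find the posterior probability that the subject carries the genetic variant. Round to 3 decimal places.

Posterior P(H) ≈ 0.477

Let H be the event that the subject carries the genetic variant; start with P(H) = 0.082. P('positive'|H) = 0.909, P('positive'|¬H) = 0.09.
Update on result 1 ('negative'): P(H) ← 0.091·0.0820 / (0.091·0.0820 + 0.91·0.9180) = 0.0074620/0.84284 = 0.0089.
Update on result 2 ('positive'): P(H) ← 0.909·0.0089 / (0.909·0.0089 + 0.09·0.9911) = 0.0080477/0.097251 = 0.0828.
Update on result 3 ('positive'): P(H) ← 0.909·0.0828 / (0.909·0.0828 + 0.09·0.9172) = 0.075222/0.15777 = 0.4768.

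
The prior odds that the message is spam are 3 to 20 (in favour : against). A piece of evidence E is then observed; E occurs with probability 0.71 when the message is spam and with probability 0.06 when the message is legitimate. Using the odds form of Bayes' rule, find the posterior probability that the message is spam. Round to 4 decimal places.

Posterior probability ≈ 0.6396

Prior odds = 3/20 = 0.15000.
Likelihood ratio for E = 0.71/0.06 = 11.833.
Posterior odds = prior odds × LR = 1.7750.
Posterior probability = odds/(1+odds) = 1.7750/2.7750 = 0.6396.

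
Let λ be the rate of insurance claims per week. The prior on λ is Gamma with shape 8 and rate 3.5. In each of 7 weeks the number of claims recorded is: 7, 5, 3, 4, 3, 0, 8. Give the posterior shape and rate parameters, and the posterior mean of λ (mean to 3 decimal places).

The Poisson likelihood adds the total count to the shape and the number of exposure periods to the rate. Here ∑xᵢ = 30 and n = 7, so shape 8→38 and rate 3.5→10.5.
E[λ | data] = 38/10.5 = 3.619.

Posterior: Gamma(shape=38, rate=10.5); mean ≈ 3.619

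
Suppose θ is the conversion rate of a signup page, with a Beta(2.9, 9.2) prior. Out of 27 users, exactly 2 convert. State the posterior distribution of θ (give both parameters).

The binomial likelihood is conjugate to the Beta prior: with 2 successes and 25 failures, the posterior is Beta(2.9+2, 9.2+25) = Beta(4.9, 34.2).

Posterior: Beta(4.9, 34.2)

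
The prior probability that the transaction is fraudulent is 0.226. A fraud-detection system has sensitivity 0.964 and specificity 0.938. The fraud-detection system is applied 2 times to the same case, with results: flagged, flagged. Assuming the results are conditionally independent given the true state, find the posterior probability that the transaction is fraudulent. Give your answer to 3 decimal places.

With H the event that the transaction is fraudulent, the joint likelihood of the observed sequence is P(data|H) = 0.964·0.964 = 0.92930 and P(data|¬H) = 0.062·0.062 = 0.0038440.
Bayes: P(H|data) = 0.226·0.92930 / (0.226·0.92930 + 0.774·0.0038440) = 0.21002/0.21300 = 0.9860.

Posterior P(H) ≈ 0.986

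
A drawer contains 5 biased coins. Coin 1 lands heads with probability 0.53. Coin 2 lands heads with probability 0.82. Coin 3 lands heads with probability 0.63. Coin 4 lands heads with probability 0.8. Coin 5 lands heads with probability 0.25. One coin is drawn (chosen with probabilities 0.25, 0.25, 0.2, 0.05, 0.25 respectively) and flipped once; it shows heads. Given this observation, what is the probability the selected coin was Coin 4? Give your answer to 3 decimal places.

Tabulate prior·likelihood by source: [1] prior 0.25, lik 0.53, product 0.1325; [2] prior 0.25, lik 0.82, product 0.2050; [3] prior 0.2, lik 0.63, product 0.1260; [4] prior 0.05, lik 0.8, product 0.04000; [5] prior 0.25, lik 0.25, product 0.06250.
Normalizing constant = 0.56600; the posterior for Coin 4 is its product over the sum, 0.04000/0.56600 = 0.071.

Posterior probability ≈ 0.071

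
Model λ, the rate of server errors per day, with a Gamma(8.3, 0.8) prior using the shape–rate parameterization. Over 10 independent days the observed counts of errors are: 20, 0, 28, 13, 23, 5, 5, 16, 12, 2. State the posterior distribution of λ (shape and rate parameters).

Posterior: Gamma(shape=132.3, rate=10.8)

Total count ∑xᵢ = 124 over n = 10 days.
Gamma is conjugate to the Poisson likelihood: posterior is Gamma(shape = 8.3+124 = 132.3, rate = 0.8+10 = 10.8).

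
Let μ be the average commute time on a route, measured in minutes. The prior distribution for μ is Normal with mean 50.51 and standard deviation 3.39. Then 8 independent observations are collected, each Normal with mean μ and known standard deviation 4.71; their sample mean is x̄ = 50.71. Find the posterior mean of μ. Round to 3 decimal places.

Prior precision 1/τ₀² = 1/3.39² = 0.0870163; data precision n/σ² = 8/4.71² = 0.360619.
Posterior precision = 0.0870163 + 0.360619 = 0.447635.
Posterior mean = (0.0870163·50.51 + 0.360619·50.71) / 0.447635 = 50.671.

Posterior mean ≈ 50.671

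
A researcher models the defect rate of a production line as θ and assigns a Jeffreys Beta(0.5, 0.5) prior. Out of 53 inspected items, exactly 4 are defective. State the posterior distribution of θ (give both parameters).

Observing 4 successes and 49 failures updates Beta(0.5, 0.5) by adding the success and failure counts to the two shape parameters: α = 0.5+4 = 4.5, β = 0.5+49 = 49.5.

Posterior: Beta(4.5, 49.5)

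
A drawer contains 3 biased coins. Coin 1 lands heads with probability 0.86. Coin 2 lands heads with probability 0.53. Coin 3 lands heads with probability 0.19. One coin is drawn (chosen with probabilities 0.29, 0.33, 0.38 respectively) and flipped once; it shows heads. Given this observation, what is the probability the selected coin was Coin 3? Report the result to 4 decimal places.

P(heads|C1) = 0.86; P(heads|C2) = 0.53; P(heads|C3) = 0.19.
Prior × likelihood for each source: 0.29·0.86=0.2494, 0.33·0.53=0.1749, 0.38·0.19=0.07220. Summing gives P(heads) = 0.49650.
P(Coin 3 | heads) = 0.07220 / 0.49650 = 0.1454.

Posterior probability ≈ 0.1454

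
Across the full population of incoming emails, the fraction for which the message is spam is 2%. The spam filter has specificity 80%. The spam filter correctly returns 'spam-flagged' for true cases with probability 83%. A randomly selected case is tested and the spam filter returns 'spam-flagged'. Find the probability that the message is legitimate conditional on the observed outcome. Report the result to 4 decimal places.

P(¬H | E) ≈ 0.9219

Let H be the event that the message is spam. P(H) = 0.02, so P(¬H) = 0.98. With E the 'spam-flagged' result, P(E|H) = 0.83 and P(E|¬H) = 0.2.
P(E) = 0.83·0.02 + 0.2·0.98 = 0.016600 + 0.19600 = 0.21260.
By Bayes' theorem, P(H|E) = 0.016600 / 0.21260 = 0.0781. Hence P(¬H|E) = 1 − 0.0781 = 0.9219.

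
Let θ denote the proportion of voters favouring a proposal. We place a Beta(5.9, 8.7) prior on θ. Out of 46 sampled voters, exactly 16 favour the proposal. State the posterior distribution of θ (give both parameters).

Posterior: Beta(21.9, 38.7)

The binomial likelihood is conjugate to the Beta prior: with 16 successes and 30 failures, the posterior is Beta(5.9+16, 8.7+30) = Beta(21.9, 38.7).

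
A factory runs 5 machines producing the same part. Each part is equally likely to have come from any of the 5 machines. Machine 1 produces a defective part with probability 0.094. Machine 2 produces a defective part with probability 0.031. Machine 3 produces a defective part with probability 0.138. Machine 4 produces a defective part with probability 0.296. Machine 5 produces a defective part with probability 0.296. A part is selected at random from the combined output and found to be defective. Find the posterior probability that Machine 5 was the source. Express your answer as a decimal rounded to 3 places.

Tabulate prior·likelihood by source: [1] prior 0.2, lik 0.094, product 0.01880; [2] prior 0.2, lik 0.031, product 0.006200; [3] prior 0.2, lik 0.138, product 0.02760; [4] prior 0.2, lik 0.296, product 0.05920; [5] prior 0.2, lik 0.296, product 0.05920.
Normalizing constant = 0.17100; the posterior for Machine 5 is its product over the sum, 0.05920/0.17100 = 0.346.

Posterior probability ≈ 0.346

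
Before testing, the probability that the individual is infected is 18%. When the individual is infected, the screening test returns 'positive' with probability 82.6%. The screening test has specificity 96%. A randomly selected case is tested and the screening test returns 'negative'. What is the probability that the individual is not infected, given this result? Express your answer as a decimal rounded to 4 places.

P(¬H | E) ≈ 0.9617

Write H for 'the individual is infected'. Prior odds H:¬H = 0.18/0.82 = 0.21951. For the 'negative' outcome, the likelihood ratio is 0.174/0.96 = 0.18125.
Posterior odds = 0.21951 × 0.18125 = 0.039787, so P(H|E) = 0.039787/(1+0.039787) = 0.0383. Then P(¬H|E) = 1 − 0.0383 = 0.9617.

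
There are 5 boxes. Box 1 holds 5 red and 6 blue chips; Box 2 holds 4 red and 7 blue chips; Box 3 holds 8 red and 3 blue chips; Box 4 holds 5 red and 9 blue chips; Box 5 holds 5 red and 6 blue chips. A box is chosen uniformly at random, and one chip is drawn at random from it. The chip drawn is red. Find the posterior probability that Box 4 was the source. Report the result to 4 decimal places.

Tabulate prior·likelihood by source: [1] prior 0.2, lik 0.4545, product 0.09091; [2] prior 0.2, lik 0.3636, product 0.07273; [3] prior 0.2, lik 0.7273, product 0.1455; [4] prior 0.2, lik 0.3571, product 0.07143; [5] prior 0.2, lik 0.4545, product 0.09091.
Normalizing constant = 0.47143; the posterior for Box 4 is its product over the sum, 0.07143/0.47143 = 0.1515.

Posterior probability ≈ 0.1515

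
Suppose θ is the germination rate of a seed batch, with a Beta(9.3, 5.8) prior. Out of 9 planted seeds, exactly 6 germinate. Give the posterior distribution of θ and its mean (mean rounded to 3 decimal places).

The binomial likelihood is conjugate to the Beta prior: with 6 successes and 3 failures, the posterior is Beta(9.3+6, 5.8+3) = Beta(15.3, 8.8).
Posterior mean = α/(α+β) = 15.3/24.1 = 0.635.

Posterior: Beta(15.3, 8.8); mean ≈ 0.635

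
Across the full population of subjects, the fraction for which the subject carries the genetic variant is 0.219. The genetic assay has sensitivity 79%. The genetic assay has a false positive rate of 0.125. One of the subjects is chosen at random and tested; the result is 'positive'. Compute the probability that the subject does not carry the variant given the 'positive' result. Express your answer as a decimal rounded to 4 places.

Let H be the event that the subject carries the genetic variant. P(H) = 0.219, so P(¬H) = 0.781. With E the 'positive' result, P(E|H) = 0.79 and P(E|¬H) = 0.125.
P(E) = 0.79·0.219 + 0.125·0.781 = 0.17301 + 0.097625 = 0.27064.
By Bayes' theorem, P(H|E) = 0.17301 / 0.27064 = 0.6393. Hence P(¬H|E) = 1 − 0.6393 = 0.3607.

P(¬H | E) ≈ 0.3607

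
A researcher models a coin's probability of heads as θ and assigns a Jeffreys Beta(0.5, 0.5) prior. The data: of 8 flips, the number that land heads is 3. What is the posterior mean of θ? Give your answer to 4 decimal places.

The binomial likelihood is conjugate to the Beta prior: with 3 successes and 5 failures, the posterior is Beta(0.5+3, 0.5+5) = Beta(3.5, 5.5).
Posterior mean = α/(α+β) = 3.5/9 = 0.3889.

Posterior mean ≈ 0.3889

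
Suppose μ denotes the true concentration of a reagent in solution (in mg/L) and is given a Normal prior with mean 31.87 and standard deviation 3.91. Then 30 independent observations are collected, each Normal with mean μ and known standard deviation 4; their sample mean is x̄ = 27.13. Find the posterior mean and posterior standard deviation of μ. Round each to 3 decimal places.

Prior precision 1/τ₀² = 1/3.91² = 0.0654104; data precision n/σ² = 30/4² = 1.87500.
Posterior precision = 0.0654104 + 1.87500 = 1.94041, giving posterior SD = 1/√1.94041 = 0.718.
Posterior mean = (0.0654104·31.87 + 1.87500·27.13) / 1.94041 = 27.290.

Posterior mean ≈ 27.290; posterior SD ≈ 0.718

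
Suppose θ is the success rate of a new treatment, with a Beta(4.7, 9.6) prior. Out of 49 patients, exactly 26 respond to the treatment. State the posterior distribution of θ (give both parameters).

Posterior: Beta(30.7, 32.6)

The binomial likelihood is conjugate to the Beta prior: with 26 successes and 23 failures, the posterior is Beta(4.7+26, 9.6+23) = Beta(30.7, 32.6).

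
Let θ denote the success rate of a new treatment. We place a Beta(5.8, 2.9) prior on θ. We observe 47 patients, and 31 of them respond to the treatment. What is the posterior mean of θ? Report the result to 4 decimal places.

The binomial likelihood is conjugate to the Beta prior: with 31 successes and 16 failures, the posterior is Beta(5.8+31, 2.9+16) = Beta(36.8, 18.9).
E[θ | data] = 36.8/(36.8+18.9) = 0.6607.

Posterior mean ≈ 0.6607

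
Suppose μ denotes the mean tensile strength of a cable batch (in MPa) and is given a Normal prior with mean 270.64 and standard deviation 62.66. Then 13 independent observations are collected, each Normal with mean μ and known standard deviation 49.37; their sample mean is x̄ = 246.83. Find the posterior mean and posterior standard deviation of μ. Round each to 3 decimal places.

Posterior mean ≈ 247.915; posterior SD ≈ 13.377

With known σ, the Normal prior is conjugate. Weight on the data is w = (n/σ²)/(n/σ² + 1/τ₀²) = 0.00533356/(0.00533356+0.00025469) = 0.95442.
Posterior mean = w·x̄ + (1−w)·μ₀ = 0.95442·246.83 + 0.045577·270.64 = 247.915. Posterior variance = 1/(0.00533356+0.00025469) = 178.947, so SD = 13.377.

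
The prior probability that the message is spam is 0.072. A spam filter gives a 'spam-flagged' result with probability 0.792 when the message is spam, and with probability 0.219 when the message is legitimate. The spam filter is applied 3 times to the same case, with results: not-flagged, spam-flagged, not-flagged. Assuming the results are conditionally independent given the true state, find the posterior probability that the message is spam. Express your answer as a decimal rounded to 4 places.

Let H be the event that the message is spam; start with P(H) = 0.072. P('spam-flagged'|H) = 0.792, P('spam-flagged'|¬H) = 0.219.
Update on result 1 ('not-flagged'): P(H) ← 0.208·0.0720 / (0.208·0.0720 + 0.781·0.9280) = 0.014976/0.73974 = 0.0202.
Update on result 2 ('spam-flagged'): P(H) ← 0.792·0.0202 / (0.792·0.0202 + 0.219·0.9798) = 0.016034/0.23060 = 0.0695.
Update on result 3 ('not-flagged'): P(H) ← 0.208·0.0695 / (0.208·0.0695 + 0.781·0.9305) = 0.014462/0.74116 = 0.0195.

Posterior P(H) ≈ 0.0195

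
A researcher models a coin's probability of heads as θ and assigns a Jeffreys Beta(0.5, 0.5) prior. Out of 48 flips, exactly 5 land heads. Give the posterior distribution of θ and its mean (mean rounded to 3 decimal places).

The binomial likelihood is conjugate to the Beta prior: with 5 successes and 43 failures, the posterior is Beta(0.5+5, 0.5+43) = Beta(5.5, 43.5).
Posterior mean = α/(α+β) = 5.5/49 = 0.112.

Posterior: Beta(5.5, 43.5); mean ≈ 0.112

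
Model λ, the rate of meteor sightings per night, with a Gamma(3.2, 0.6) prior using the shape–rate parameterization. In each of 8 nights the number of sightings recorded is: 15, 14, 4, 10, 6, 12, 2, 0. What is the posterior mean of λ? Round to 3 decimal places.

Posterior mean ≈ 7.698

The Poisson likelihood adds the total count to the shape and the number of exposure periods to the rate. Here ∑xᵢ = 63 and n = 8, so shape 3.2→66.2 and rate 0.6→8.6.
Posterior mean = shape/rate = 66.2/8.6 = 7.698.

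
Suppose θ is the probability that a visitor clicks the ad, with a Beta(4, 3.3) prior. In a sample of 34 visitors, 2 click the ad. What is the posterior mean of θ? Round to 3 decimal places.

The binomial likelihood is conjugate to the Beta prior: with 2 successes and 32 failures, the posterior is Beta(4+2, 3.3+32) = Beta(6, 35.3).
Posterior mean = α/(α+β) = 6/41.3 = 0.145.

Posterior mean ≈ 0.145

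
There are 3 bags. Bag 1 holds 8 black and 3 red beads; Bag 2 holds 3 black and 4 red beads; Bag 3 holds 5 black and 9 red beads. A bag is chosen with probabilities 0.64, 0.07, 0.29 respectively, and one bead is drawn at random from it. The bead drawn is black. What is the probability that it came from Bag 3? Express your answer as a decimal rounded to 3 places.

Posterior probability ≈ 0.173

P(black|Bag 1) = 0.7273; P(black|Bag 2) = 0.4286; P(black|Bag 3) = 0.3571.
Prior × likelihood for each source: 0.64·0.7273=0.4655, 0.07·0.4286=0.03000, 0.29·0.3571=0.1036. Summing gives P(black) = 0.59903.
P(Bag 3 | black) = 0.1036 / 0.59903 = 0.173.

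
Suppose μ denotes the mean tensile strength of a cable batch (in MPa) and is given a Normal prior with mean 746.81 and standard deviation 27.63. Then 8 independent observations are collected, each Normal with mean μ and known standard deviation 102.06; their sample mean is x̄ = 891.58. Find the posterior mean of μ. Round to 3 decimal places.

Posterior mean ≈ 800.319

Prior precision 1/τ₀² = 1/27.63² = 0.00130990; data precision n/σ² = 8/102.06² = 0.00076803.
Posterior precision = 0.00130990 + 0.00076803 = 0.00207793.
Posterior mean = (0.00130990·746.81 + 0.00076803·891.58) / 0.00207793 = 800.319.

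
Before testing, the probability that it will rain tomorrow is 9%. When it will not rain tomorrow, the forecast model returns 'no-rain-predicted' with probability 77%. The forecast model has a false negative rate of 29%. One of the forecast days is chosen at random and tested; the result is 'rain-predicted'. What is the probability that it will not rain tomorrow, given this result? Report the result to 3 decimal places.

P(¬H | E) ≈ 0.766

Write H for 'it will rain tomorrow'. Prior odds H:¬H = 0.09/0.91 = 0.098901. For the 'rain-predicted' outcome, the likelihood ratio is 0.71/0.23 = 3.0870.
Posterior odds = 0.098901 × 3.0870 = 0.30530, so P(H|E) = 0.30530/(1+0.30530) = 0.234. Then P(¬H|E) = 1 − 0.234 = 0.766.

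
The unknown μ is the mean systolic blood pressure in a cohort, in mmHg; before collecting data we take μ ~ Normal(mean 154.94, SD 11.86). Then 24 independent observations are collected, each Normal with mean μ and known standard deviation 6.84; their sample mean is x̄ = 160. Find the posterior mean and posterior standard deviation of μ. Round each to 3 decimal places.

Posterior mean ≈ 159.931; posterior SD ≈ 1.387

With known σ, the Normal prior is conjugate. Weight on the data is w = (n/σ²)/(n/σ² + 1/τ₀²) = 0.512978/(0.512978+0.00710936) = 0.98633.
Posterior mean = w·x̄ + (1−w)·μ₀ = 0.98633·160 + 0.013670·154.94 = 159.931. Posterior variance = 1/(0.512978+0.00710936) = 1.92275, so SD = 1.387.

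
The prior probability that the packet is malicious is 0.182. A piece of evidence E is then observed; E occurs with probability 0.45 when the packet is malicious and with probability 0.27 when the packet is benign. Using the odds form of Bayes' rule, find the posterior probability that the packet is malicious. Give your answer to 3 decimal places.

Posterior probability ≈ 0.271

Prior odds = 0.182/(1−0.182) = 0.22249. In log-odds, ln(0.22249) = -1.5029.
Add log likelihood ratio: ln(1.6667) = 0.51083.
Posterior log-odds = -0.99203, so posterior odds = exp(-0.99203) = 0.37082. Converting, P(H|E) = 0.37082/1.3708 = 0.271.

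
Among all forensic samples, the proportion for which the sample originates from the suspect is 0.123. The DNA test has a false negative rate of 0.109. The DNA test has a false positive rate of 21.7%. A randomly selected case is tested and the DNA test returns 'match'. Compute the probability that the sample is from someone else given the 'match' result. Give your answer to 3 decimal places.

P(¬H | E) ≈ 0.635

Let H be the event that the sample originates from the suspect. P(H) = 0.123, so P(¬H) = 0.877. With E the 'match' result, P(E|H) = 0.891 and P(E|¬H) = 0.217.
P(E) = 0.891·0.123 + 0.217·0.877 = 0.10959 + 0.19031 = 0.29990.
By Bayes' theorem, P(H|E) = 0.10959 / 0.29990 = 0.365. Hence P(¬H|E) = 1 − 0.365 = 0.635.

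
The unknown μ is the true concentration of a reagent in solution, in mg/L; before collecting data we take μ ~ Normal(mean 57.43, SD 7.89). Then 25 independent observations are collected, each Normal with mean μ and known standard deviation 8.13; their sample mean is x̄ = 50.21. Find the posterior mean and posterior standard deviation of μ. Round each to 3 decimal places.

Posterior mean ≈ 50.504; posterior SD ≈ 1.593

With known σ, the Normal prior is conjugate. Weight on the data is w = (n/σ²)/(n/σ² + 1/τ₀²) = 0.378233/(0.378233+0.0160637) = 0.95926.
Posterior mean = w·x̄ + (1−w)·μ₀ = 0.95926·50.21 + 0.040740·57.43 = 50.504. Posterior variance = 1/(0.378233+0.0160637) = 2.53616, so SD = 1.593.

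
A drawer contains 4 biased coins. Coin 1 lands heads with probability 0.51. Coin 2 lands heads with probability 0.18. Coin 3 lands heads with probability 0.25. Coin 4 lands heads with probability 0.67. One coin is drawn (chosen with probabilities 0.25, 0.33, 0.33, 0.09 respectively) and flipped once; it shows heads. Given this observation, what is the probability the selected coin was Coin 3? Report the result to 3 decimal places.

Tabulate prior·likelihood by source: [1] prior 0.25, lik 0.51, product 0.1275; [2] prior 0.33, lik 0.18, product 0.05940; [3] prior 0.33, lik 0.25, product 0.08250; [4] prior 0.09, lik 0.67, product 0.06030.
Normalizing constant = 0.32970; the posterior for Coin 3 is its product over the sum, 0.08250/0.32970 = 0.250.

Posterior probability ≈ 0.250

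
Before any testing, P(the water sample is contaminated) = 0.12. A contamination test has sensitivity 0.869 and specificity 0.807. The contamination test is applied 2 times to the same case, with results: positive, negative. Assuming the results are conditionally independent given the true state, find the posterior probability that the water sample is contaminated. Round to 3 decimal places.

Posterior P(H) ≈ 0.091

With H the event that the water sample is contaminated, the joint likelihood of the observed sequence is P(data|H) = 0.869·0.131 = 0.11384 and P(data|¬H) = 0.193·0.807 = 0.15575.
Bayes: P(H|data) = 0.12·0.11384 / (0.12·0.11384 + 0.88·0.15575) = 0.013661/0.15072 = 0.0906.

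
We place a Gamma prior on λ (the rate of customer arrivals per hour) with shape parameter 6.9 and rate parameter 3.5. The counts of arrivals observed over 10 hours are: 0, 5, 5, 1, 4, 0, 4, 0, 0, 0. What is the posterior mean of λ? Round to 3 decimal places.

Posterior mean ≈ 1.919

Total count ∑xᵢ = 19 over n = 10 hours.
Gamma is conjugate to the Poisson likelihood: posterior is Gamma(shape = 6.9+19 = 25.9, rate = 3.5+10 = 13.5).
Posterior mean = shape/rate = 25.9/13.5 = 1.919.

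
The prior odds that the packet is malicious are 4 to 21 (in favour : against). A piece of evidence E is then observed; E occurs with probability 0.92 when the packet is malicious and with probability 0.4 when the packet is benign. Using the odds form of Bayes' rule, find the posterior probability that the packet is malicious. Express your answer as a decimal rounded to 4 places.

Posterior probability ≈ 0.3046

Prior odds = 4/21 = 0.19048.
Likelihood ratio for E = 0.92/0.4 = 2.3000.
Posterior odds = prior odds × LR = 0.43810.
Posterior probability = odds/(1+odds) = 0.43810/1.4381 = 0.3046.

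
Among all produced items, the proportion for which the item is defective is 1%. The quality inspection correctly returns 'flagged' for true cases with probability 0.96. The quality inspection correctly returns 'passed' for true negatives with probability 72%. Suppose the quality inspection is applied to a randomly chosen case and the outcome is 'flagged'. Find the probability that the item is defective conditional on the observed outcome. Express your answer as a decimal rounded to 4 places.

P(H | E) ≈ 0.0335

Write H for 'the item is defective'. Prior odds H:¬H = 0.01/0.99 = 0.010101. For the 'flagged' outcome, the likelihood ratio is 0.96/0.28 = 3.4286.
Posterior odds = 0.010101 × 3.4286 = 0.034632, so P(H|E) = 0.034632/(1+0.034632) = 0.0335.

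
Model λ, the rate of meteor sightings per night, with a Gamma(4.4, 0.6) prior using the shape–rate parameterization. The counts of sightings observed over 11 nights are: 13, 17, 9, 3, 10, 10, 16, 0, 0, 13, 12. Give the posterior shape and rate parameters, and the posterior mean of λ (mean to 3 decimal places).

Posterior: Gamma(shape=107.4, rate=11.6); mean ≈ 9.259

Total count ∑xᵢ = 103 over n = 11 nights.
Gamma is conjugate to the Poisson likelihood: posterior is Gamma(shape = 4.4+103 = 107.4, rate = 0.6+11 = 11.6).
E[λ | data] = 107.4/11.6 = 9.259.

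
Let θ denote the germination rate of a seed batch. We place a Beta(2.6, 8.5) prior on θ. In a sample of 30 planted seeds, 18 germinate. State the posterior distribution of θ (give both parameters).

Observing 18 successes and 12 failures updates Beta(2.6, 8.5) by adding the success and failure counts to the two shape parameters: α = 2.6+18 = 20.6, β = 8.5+12 = 20.5.

Posterior: Beta(20.6, 20.5)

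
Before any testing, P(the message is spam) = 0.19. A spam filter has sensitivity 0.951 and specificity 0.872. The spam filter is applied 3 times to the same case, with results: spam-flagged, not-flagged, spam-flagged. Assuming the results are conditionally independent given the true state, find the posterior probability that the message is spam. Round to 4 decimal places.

Posterior P(H) ≈ 0.4212

With H the event that the message is spam, the joint likelihood of the observed sequence is P(data|H) = 0.951·0.049·0.951 = 0.044316 and P(data|¬H) = 0.128·0.872·0.128 = 0.014287.
Bayes: P(H|data) = 0.19·0.044316 / (0.19·0.044316 + 0.81·0.014287) = 0.0084200/0.019992 = 0.4212.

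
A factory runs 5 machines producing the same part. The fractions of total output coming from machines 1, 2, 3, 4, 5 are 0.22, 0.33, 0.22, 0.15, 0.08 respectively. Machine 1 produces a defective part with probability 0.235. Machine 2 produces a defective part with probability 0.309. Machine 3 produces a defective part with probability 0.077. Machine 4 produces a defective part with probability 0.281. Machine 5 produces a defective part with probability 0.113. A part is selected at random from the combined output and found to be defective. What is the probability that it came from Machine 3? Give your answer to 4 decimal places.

Posterior probability ≈ 0.0764

P(defective|M1) = 0.235; P(defective|M2) = 0.309; P(defective|M3) = 0.077; P(defective|M4) = 0.281; P(defective|M5) = 0.113.
Prior × likelihood for each source: 0.22·0.235=0.05170, 0.33·0.309=0.1020, 0.22·0.077=0.01694, 0.15·0.281=0.04215, 0.08·0.113=0.009040. Summing gives P(defective) = 0.22180.
P(Machine 3 | defective) = 0.01694 / 0.22180 = 0.0764.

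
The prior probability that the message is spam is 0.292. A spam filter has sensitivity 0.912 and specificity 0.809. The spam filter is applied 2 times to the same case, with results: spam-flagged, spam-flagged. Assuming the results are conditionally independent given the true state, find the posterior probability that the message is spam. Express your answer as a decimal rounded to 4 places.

With H the event that the message is spam, the joint likelihood of the observed sequence is P(data|H) = 0.912·0.912 = 0.83174 and P(data|¬H) = 0.191·0.191 = 0.036481.
Bayes: P(H|data) = 0.292·0.83174 / (0.292·0.83174 + 0.708·0.036481) = 0.24287/0.26870 = 0.9039.

Posterior P(H) ≈ 0.9039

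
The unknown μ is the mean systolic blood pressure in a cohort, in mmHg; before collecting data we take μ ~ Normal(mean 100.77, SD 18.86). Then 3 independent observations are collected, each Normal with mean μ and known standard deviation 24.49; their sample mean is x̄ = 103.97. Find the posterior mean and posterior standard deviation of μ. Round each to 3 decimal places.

Posterior mean ≈ 102.819; posterior SD ≈ 11.313

With known σ, the Normal prior is conjugate. Weight on the data is w = (n/σ²)/(n/σ² + 1/τ₀²) = 0.00500200/(0.00500200+0.00281136) = 0.64019.
Posterior mean = w·x̄ + (1−w)·μ₀ = 0.64019·103.97 + 0.35981·100.77 = 102.819. Posterior variance = 1/(0.00500200+0.00281136) = 127.986, so SD = 11.313.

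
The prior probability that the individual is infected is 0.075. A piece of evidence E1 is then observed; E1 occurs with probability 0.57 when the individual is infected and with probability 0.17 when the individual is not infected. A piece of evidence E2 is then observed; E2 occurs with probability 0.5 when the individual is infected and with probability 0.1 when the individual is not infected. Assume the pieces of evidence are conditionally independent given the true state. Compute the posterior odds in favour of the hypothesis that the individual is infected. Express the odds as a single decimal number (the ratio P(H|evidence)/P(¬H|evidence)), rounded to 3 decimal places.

Prior odds = 0.075/(1−0.075) = 0.081081.
Likelihood ratio for E1 = 0.57/0.17 = 3.3529.
Likelihood ratio for E2 = 0.5/0.1 = 5.0000.
Posterior odds = prior odds × LR₁ × LR₂ = 1.3593.

Posterior odds ≈ 1.359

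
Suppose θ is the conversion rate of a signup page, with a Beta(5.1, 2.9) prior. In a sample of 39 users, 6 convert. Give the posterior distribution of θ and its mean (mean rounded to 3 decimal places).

Observing 6 successes and 33 failures updates Beta(5.1, 2.9) by adding the success and failure counts to the two shape parameters: α = 5.1+6 = 11.1, β = 2.9+33 = 35.9.
E[θ | data] = 11.1/(11.1+35.9) = 0.236.

Posterior: Beta(11.1, 35.9); mean ≈ 0.236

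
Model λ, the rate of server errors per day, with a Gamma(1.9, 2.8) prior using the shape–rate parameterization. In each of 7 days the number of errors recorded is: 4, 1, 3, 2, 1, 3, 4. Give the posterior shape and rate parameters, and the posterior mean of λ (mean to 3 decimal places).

The Poisson likelihood adds the total count to the shape and the number of exposure periods to the rate. Here ∑xᵢ = 18 and n = 7, so shape 1.9→19.9 and rate 2.8→9.8.
E[λ | data] = 19.9/9.8 = 2.031.

Posterior: Gamma(shape=19.9, rate=9.8); mean ≈ 2.031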